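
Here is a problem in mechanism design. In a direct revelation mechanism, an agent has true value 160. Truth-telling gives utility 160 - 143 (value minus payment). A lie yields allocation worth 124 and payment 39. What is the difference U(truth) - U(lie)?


Step 1: U(truth) = value - payment = 160 - 143 = 17
Step 2: U(lie) = allocation - payment = 124 - 39 = 85
Step 3: IC gap = 17 - 85 = -68

-68


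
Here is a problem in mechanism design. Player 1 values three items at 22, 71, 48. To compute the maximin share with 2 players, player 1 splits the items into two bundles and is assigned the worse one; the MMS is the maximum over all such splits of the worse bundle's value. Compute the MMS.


Step 1: Item values = 22, 71, 48
Step 2: Enumerate all 2-bundle partitions and take the smaller bundle:
  Partition 1: {22} vs {71,48} -> bundles 22, 119; min = 22
  Partition 2: {71} vs {22,48} -> bundles 71, 70; min = 70
  Partition 3: {48} vs {22,71} -> bundles 48, 93; min = 48
Step 3: MMS = max(22, 70, 48) = 70

70


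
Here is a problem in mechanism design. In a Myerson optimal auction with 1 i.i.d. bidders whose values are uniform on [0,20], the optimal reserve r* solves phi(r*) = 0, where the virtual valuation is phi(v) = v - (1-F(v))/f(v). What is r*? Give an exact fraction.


Step 1: For U[0,20], F(v) = v/20 and f(v) = 1/20
Step 2: phi(v) = v - (1 - v/20)/(1/20) = v - (20 - v) = 2v - 20
Step 3: Set phi(r*) = 0: 2r* - 20 = 0
Step 4: r* = 20/2 = 10 (the number of bidders n = 1 does not enter)

10


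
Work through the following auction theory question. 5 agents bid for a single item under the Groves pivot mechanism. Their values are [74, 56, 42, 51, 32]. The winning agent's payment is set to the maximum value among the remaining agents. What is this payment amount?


Step 1: The efficient winner is agent 0 with value 74
Step 2: Other agents' values: [56, 42, 51, 32]
Step 3: Pivot payment = max(others) = 56
Step 4: The winner pays 56

56


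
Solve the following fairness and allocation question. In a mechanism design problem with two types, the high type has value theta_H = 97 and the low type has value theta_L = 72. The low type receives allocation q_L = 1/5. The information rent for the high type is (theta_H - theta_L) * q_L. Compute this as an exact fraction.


Step 1: theta_H - theta_L = 97 - 72 = 25
Step 2: Information rent = (theta_H - theta_L) * q_L
Step 3: = 25 * 1/5
Step 4: = 5

5


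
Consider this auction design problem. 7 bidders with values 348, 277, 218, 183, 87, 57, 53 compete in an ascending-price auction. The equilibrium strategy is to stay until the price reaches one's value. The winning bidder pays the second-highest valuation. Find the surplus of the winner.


Step 1: Identify the highest value: 348
Step 2: Identify the second-highest value: 277
Step 3: The final price = second-highest value = 277
Step 4: Surplus = 348 - 277 = 71

71


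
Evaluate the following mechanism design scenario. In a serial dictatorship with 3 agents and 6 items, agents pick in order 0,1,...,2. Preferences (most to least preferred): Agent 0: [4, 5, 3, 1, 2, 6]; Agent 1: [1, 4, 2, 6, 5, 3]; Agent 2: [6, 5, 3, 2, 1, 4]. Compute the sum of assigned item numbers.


Step 1: Agent 0 picks item 4
Step 2: Agent 1 picks item 1
Step 3: Agent 2 picks item 6
Step 4: Sum = 4 + 1 + 6 = 11

11


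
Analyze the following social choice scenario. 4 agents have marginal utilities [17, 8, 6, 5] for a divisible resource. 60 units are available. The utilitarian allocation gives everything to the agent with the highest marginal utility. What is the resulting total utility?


Step 1: The marginal utilities are [17, 8, 6, 5]
Step 2: The highest marginal utility is 17
Step 3: All 60 units go to that agent
Step 4: Total utility = 17 * 60 = 1020

1020


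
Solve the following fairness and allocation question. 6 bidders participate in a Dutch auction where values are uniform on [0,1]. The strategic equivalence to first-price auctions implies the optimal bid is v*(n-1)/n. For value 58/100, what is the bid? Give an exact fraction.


Step 1: Dutch auctions are strategically equivalent to first-price auctions
Step 2: The equilibrium bid is b(v) = v*(n-1)/n
Step 3: b = 29/50 * 5/6
Step 4: b = 29/60

29/60


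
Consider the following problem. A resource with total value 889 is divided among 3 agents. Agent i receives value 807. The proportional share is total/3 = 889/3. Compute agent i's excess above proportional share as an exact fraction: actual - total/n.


Step 1: Proportional share = 889/3
Step 2: Agent's actual allocation = 807
Step 3: Excess = 807 - 889/3 = 1532/3

1532/3


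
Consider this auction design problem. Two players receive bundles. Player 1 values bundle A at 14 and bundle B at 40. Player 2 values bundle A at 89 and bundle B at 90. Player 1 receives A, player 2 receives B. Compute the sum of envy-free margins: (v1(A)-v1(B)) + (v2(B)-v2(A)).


Step 1: Player 1's margin = v1(A) - v1(B) = 14 - 40 = -26
Step 2: Player 2's margin = v2(B) - v2(A) = 90 - 89 = 1
Step 3: Total margin = -26 + 1 = -25

-25


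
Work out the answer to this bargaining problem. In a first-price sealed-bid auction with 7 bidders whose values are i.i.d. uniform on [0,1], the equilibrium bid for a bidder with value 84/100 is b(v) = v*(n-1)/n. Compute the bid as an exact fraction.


Step 1: The symmetric BNE bidding function is b(v) = v * (n-1) / n
Step 2: Substitute v = 21/25 and n = 7
Step 3: b = 21/25 * 6/7
Step 4: b = 18/25

18/25


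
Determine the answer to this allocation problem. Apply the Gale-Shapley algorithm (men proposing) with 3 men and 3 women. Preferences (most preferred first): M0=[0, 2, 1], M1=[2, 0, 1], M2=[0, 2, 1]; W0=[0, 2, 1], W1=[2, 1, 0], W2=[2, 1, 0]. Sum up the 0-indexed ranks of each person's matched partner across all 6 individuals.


Step 1: Run Gale-Shapley (men propose, women hold best offer):
  M0 proposes to W0; she accepts
  M1 proposes to W2; she accepts
  M2 proposes to W0; rejected
  M2 proposes to W2; she switches from M1
  M1 proposes to W0; rejected
  M1 proposes to W1; she accepts
Step 2: Final matching: W0-M0, W1-M1, W2-M2
Step 3: 0-indexed ranks (man's rank of his match, then woman's): 0 + 0 + 2 + 1 + 1 + 0
Step 4: Total rank sum = 4

4


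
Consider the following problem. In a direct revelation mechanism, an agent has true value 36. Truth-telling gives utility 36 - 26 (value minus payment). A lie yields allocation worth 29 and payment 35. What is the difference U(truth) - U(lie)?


Step 1: U(truth) = value - payment = 36 - 26 = 10
Step 2: U(lie) = allocation - payment = 29 - 35 = -6
Step 3: IC gap = 10 - (-6) = 16

16


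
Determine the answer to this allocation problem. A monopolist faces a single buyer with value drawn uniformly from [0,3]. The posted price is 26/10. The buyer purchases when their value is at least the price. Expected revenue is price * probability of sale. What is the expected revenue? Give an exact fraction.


Step 1: Posted price r = 13/5, value support [0,3]
Step 2: P(v >= r) = (3 - 13/5)/3 = 2/15
Step 3: Expected revenue = r * P(v >= r) = 13/5 * 2/15
Step 4: Revenue = 26/75

26/75


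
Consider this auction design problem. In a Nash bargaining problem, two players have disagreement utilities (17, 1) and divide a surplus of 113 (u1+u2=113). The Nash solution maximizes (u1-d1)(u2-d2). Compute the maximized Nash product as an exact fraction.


Step 1: The Nash solution splits surplus symmetrically above the disagreement point
Step 2: u1 = (total + d1 - d2)/2 = (113 + 17 - 1)/2 = 129/2
Step 3: u2 = (total - d1 + d2)/2 = (113 - 17 + 1)/2 = 97/2
Step 4: Nash product = (129/2 - 17) * (97/2 - 1)
Step 5: = 95/2 * 95/2 = 9025/4

9025/4


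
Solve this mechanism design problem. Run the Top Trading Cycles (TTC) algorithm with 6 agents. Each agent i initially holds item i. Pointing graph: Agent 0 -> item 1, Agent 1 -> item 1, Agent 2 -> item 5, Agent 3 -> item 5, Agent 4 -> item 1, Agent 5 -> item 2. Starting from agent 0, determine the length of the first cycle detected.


Step 1: Trace the pointer graph from agent 0: 0 -> 1 -> 1
Step 2: A cycle is detected when we revisit agent 1
Step 3: The cycle is: 1 -> 1
Step 4: Cycle length = 1

1


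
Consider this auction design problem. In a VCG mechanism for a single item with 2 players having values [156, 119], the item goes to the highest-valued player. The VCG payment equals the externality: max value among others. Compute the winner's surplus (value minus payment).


Step 1: The winner is the agent with the highest value: agent 0 with value 156
Step 2: Values of other agents: [119]
Step 3: VCG payment = max of others' values = 119
Step 4: Surplus = 156 - 119 = 37

37


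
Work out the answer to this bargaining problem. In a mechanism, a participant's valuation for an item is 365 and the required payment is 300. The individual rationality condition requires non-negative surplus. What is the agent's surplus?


Step 1: Surplus = value - payment = 365 - 300 = 65
Step 2: IR is satisfied (surplus >= 0)

65


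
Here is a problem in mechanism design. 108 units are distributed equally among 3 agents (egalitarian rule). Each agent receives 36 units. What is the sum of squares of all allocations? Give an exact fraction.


Step 1: Each agent's share = 108/3 = 36
Step 2: Square of each share = (36)^2 = 1296
Step 3: Sum of squares = 3 * 1296 = 3888

3888


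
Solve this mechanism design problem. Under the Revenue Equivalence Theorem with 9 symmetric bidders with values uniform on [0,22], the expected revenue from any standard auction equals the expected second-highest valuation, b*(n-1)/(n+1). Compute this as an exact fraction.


Step 1: By Revenue Equivalence, expected revenue = b*(n-1)/(n+1)
Step 2: Substituting n = 9, b = 22
Step 3: Revenue = 22*(9-1)/(9+1) = 22*8/10
Step 4: Revenue = 176/10 = 88/5

88/5


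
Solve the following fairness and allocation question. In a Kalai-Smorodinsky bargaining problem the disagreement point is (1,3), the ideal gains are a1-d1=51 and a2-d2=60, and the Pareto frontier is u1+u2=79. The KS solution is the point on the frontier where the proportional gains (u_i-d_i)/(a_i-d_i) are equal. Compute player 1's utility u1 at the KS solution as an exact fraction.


Step 1: At the KS point, (u1-d1)/r1 = (u2-d2)/r2 = t and u1+u2 = 79
Step 2: u1 = d1 + r1*t and u2 = d2 + r2*t, so (d1 + r1*t) + (d2 + r2*t) = 79
Step 3: t = (79 - 1 - 3)/(51 + 60) = 75/111 = 25/37
Step 4: u1 = d1 + r1*t = 1 + 51 * 25/37 = 1312/37
Step 5: (Check: u2 = d2 + r2*t = 1611/37; u1+u2 = 1312/37 + 1611/37 = 79, on the frontier.)

1312/37


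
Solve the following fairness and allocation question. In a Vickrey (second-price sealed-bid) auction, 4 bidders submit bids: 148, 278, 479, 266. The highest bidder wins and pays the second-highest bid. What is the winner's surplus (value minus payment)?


Step 1: Sort bids in descending order: 479, 278, 266, 148
Step 2: The winning bid is the highest: 479
Step 3: The payment equals the second-highest bid: 278
Step 4: Surplus = winner's bid - payment = 479 - 278 = 201

201


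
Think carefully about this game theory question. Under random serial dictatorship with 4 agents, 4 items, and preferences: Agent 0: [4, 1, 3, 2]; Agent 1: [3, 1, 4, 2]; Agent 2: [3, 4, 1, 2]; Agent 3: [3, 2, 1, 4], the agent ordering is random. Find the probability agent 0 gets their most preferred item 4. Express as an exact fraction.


Step 1: Agent 0 wants item 4
Step 2: There are 24 possible orderings of agents
Step 3: In 18 orderings, agent 0 gets item 4
Step 4: Probability = 18/24 = 3/4

3/4


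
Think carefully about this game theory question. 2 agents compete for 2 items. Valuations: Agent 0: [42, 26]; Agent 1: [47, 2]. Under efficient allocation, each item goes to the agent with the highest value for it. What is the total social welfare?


Step 1: For each item, find the maximum value among all agents.
Step 2: Item 0 -> Agent 1 (value 47)
Step 3: Item 1 -> Agent 0 (value 26)
Step 4: Total welfare = 47 + 26 = 73

73


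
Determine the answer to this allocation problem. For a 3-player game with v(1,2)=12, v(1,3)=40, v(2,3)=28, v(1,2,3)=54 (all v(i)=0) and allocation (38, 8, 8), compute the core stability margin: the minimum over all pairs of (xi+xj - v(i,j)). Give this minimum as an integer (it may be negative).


Step 1: Slack for coalition (1,2): x1+x2 - v12 = 46 - 12 = 34
Step 2: Slack for coalition (1,3): x1+x3 - v13 = 46 - 40 = 6
Step 3: Slack for coalition (2,3): x2+x3 - v23 = 16 - 28 = -12
Step 4: Minimum slack = min(34, 6, -12) = -12, attained by (2,3); coalition (2,3) can block (slack < 0), so the allocation is not in the core

-12


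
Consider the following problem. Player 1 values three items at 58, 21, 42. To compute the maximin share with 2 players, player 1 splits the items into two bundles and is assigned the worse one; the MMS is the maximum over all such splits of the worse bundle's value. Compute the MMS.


Step 1: Item values = 58, 21, 42
Step 2: Enumerate all 2-bundle partitions and take the smaller bundle:
  Partition 1: {58} vs {21,42} -> bundles 58, 63; min = 58
  Partition 2: {21} vs {58,42} -> bundles 21, 100; min = 21
  Partition 3: {42} vs {58,21} -> bundles 42, 79; min = 42
Step 3: MMS = max(58, 21, 42) = 58

58


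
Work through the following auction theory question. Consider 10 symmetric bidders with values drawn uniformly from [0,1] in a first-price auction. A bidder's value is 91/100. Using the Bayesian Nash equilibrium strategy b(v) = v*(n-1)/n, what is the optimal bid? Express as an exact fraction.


Step 1: The symmetric BNE bidding function is b(v) = v * (n-1) / n
Step 2: Substitute v = 91/100 and n = 10
Step 3: b = 91/100 * 9/10
Step 4: b = 819/1000

819/1000


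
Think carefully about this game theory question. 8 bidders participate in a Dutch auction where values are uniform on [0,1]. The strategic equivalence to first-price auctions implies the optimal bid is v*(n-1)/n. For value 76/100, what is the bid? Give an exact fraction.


Step 1: Dutch auctions are strategically equivalent to first-price auctions
Step 2: The equilibrium bid is b(v) = v*(n-1)/n
Step 3: b = 19/25 * 7/8
Step 4: b = 133/200

133/200


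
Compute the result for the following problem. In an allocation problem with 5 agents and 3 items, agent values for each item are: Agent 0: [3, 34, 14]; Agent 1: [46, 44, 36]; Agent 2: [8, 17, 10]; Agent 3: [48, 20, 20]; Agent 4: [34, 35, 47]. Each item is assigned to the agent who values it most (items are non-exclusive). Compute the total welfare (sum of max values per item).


Step 1: For each item, find the maximum value among all agents.
Step 2: Item 0 -> Agent 3 (value 48)
Step 3: Item 1 -> Agent 1 (value 44)
Step 4: Item 2 -> Agent 4 (value 47)
Step 5: Total welfare = 48 + 44 + 47 = 139

139


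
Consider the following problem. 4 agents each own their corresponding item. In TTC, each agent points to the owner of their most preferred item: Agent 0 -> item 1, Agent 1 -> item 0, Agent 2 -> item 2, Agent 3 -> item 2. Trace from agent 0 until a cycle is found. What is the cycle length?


Step 1: Trace the pointer graph from agent 0: 0 -> 1 -> 0
Step 2: A cycle is detected when we revisit agent 0
Step 3: The cycle is: 0 -> 1 -> 0
Step 4: Cycle length = 2

2


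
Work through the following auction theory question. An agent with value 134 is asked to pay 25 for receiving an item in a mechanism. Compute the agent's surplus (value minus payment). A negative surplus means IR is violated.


Step 1: Surplus = value - payment = 134 - 25 = 109
Step 2: IR is satisfied (surplus >= 0)

109


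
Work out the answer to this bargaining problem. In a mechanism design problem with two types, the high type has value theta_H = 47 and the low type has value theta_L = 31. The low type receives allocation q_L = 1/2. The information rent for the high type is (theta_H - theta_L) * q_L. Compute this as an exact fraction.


Step 1: theta_H - theta_L = 47 - 31 = 16
Step 2: Information rent = (theta_H - theta_L) * q_L
Step 3: = 16 * 1/2
Step 4: = 8

8


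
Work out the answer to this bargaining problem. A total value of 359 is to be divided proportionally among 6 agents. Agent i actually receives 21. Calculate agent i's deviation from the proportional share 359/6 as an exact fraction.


Step 1: Proportional share = 359/6
Step 2: Agent's actual allocation = 21
Step 3: Excess = 21 - 359/6 = -233/6

-233/6


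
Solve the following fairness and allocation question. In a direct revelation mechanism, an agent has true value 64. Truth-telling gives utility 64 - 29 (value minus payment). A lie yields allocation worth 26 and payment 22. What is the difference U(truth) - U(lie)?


Step 1: U(truth) = value - payment = 64 - 29 = 35
Step 2: U(lie) = allocation - payment = 26 - 22 = 4
Step 3: IC gap = 35 - 4 = 31

31


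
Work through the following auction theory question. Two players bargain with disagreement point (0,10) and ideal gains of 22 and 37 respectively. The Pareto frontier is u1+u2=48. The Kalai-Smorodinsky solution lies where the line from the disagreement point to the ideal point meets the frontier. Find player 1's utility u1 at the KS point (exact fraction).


Step 1: At the KS point, (u1-d1)/r1 = (u2-d2)/r2 = t and u1+u2 = 48
Step 2: u1 = d1 + r1*t and u2 = d2 + r2*t, so (d1 + r1*t) + (d2 + r2*t) = 48
Step 3: t = (48 - 0 - 10)/(22 + 37) = 38/59
Step 4: u1 = d1 + r1*t = 0 + 22 * 38/59 = 836/59
Step 5: (Check: u2 = d2 + r2*t = 1996/59; u1+u2 = 836/59 + 1996/59 = 48, on the frontier.)

836/59


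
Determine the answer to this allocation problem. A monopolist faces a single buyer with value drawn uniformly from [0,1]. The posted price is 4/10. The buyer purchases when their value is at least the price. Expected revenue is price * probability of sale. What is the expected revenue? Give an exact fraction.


Step 1: Posted price r = 2/5, value support [0,1]
Step 2: P(v >= r) = (1 - 2/5)/1 = 3/5
Step 3: Expected revenue = r * P(v >= r) = 2/5 * 3/5
Step 4: Revenue = 6/25

6/25


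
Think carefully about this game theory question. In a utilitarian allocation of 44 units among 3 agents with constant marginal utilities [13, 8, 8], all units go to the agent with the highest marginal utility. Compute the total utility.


Step 1: The marginal utilities are [13, 8, 8]
Step 2: The highest marginal utility is 13
Step 3: All 44 units go to that agent
Step 4: Total utility = 13 * 44 = 572

572


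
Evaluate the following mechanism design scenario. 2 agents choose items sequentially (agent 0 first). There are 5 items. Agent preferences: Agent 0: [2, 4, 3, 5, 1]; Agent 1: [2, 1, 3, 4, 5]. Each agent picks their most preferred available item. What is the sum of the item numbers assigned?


Step 1: Agent 0 picks item 2
Step 2: Agent 1 picks item 1
Step 3: Sum = 2 + 1 = 3

3


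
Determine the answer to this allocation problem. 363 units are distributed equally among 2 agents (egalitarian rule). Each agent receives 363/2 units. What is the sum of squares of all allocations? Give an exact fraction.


Step 1: Each agent's share = 363/2
Step 2: Square of each share = (363/2)^2 = 131769/4
Step 3: Sum of squares = 2 * 131769/4 = 131769/2

131769/2


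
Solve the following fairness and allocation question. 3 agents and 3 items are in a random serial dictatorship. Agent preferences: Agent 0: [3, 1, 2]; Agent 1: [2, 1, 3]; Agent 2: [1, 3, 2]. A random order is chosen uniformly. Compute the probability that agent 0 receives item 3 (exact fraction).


Step 1: Agent 0 wants item 3
Step 2: There are 6 possible orderings of agents
Step 3: In 6 orderings, agent 0 gets item 3
Step 4: Probability = 6/6 = 1

1


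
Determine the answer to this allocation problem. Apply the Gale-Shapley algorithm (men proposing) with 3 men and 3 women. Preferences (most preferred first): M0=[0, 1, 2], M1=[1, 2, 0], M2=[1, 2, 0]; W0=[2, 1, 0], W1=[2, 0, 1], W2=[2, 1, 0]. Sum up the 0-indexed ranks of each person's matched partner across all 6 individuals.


Step 1: Run Gale-Shapley (men propose, women hold best offer):
  M0 proposes to W0; she accepts
  M1 proposes to W1; she accepts
  M2 proposes to W1; she switches from M1
  M1 proposes to W2; she accepts
Step 2: Final matching: W0-M0, W1-M2, W2-M1
Step 3: 0-indexed ranks (man's rank of his match, then woman's): 0 + 2 + 0 + 0 + 1 + 1
Step 4: Total rank sum = 4

4


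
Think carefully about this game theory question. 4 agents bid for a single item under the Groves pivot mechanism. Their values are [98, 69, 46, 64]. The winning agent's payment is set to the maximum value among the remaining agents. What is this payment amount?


Step 1: The efficient winner is agent 0 with value 98
Step 2: Other agents' values: [69, 46, 64]
Step 3: Pivot payment = max(others) = 69
Step 4: The winner pays 69

69


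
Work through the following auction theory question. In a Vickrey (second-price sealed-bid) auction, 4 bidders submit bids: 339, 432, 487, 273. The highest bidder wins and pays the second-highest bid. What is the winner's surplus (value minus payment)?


Step 1: Sort bids in descending order: 487, 432, 339, 273
Step 2: The winning bid is the highest: 487
Step 3: The payment equals the second-highest bid: 432
Step 4: Surplus = winner's bid - payment = 487 - 432 = 55

55


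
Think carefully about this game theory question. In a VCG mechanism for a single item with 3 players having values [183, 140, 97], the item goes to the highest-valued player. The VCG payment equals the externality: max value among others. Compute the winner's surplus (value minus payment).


Step 1: The winner is the agent with the highest value: agent 0 with value 183
Step 2: Values of other agents: [140, 97]
Step 3: VCG payment = max of others' values = 140
Step 4: Surplus = 183 - 140 = 43

43


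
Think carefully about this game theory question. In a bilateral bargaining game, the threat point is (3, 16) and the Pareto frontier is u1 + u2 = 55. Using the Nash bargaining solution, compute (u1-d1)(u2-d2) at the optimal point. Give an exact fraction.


Step 1: The Nash solution splits surplus symmetrically above the disagreement point
Step 2: u1 = (total + d1 - d2)/2 = (55 + 3 - 16)/2 = 21
Step 3: u2 = (total - d1 + d2)/2 = (55 - 3 + 16)/2 = 34
Step 4: Nash product = (21 - 3) * (34 - 16)
Step 5: = 18 * 18 = 324

324


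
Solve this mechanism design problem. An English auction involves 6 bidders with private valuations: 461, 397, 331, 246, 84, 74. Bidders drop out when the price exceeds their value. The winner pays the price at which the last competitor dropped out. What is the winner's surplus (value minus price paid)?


Step 1: Identify the highest value: 461
Step 2: Identify the second-highest value: 397
Step 3: The final price = second-highest value = 397
Step 4: Surplus = 461 - 397 = 64

64


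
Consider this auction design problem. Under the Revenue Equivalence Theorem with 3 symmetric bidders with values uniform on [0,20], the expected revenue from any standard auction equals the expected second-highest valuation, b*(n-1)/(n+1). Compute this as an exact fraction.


Step 1: By Revenue Equivalence, expected revenue = b*(n-1)/(n+1)
Step 2: Substituting n = 3, b = 20
Step 3: Revenue = 20*(3-1)/(3+1) = 20*2/4
Step 4: Revenue = 40/4 = 10

10


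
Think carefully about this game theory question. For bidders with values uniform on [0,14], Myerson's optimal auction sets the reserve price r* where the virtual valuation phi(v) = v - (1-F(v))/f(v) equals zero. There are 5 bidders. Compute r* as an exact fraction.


Step 1: For U[0,14], F(v) = v/14 and f(v) = 1/14
Step 2: phi(v) = v - (1 - v/14)/(1/14) = v - (14 - v) = 2v - 14
Step 3: Set phi(r*) = 0: 2r* - 14 = 0
Step 4: r* = 14/2 = 7 (the number of bidders n = 5 does not enter)

7


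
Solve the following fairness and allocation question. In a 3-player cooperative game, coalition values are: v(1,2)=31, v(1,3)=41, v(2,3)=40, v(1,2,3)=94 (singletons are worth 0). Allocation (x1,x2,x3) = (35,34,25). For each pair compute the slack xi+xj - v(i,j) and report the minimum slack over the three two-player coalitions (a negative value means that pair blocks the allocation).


Step 1: Slack for coalition (1,2): x1+x2 - v12 = 69 - 31 = 38
Step 2: Slack for coalition (1,3): x1+x3 - v13 = 60 - 41 = 19
Step 3: Slack for coalition (2,3): x2+x3 - v23 = 59 - 40 = 19
Step 4: Minimum slack = min(38, 19, 19) = 19, attained by (1,3) and (2,3); no pair can gain by deviating, so the allocation is in the core

19


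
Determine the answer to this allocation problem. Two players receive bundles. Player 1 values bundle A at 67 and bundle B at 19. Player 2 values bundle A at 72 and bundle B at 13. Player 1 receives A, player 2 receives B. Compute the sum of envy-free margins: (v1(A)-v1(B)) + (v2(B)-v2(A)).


Step 1: Player 1's margin = v1(A) - v1(B) = 67 - 19 = 48
Step 2: Player 2's margin = v2(B) - v2(A) = 13 - 72 = -59
Step 3: Total margin = 48 + -59 = -11

-11


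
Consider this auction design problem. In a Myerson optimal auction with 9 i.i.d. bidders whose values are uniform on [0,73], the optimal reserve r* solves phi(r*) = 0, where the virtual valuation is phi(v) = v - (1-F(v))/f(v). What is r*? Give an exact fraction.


Step 1: For U[0,73], F(v) = v/73 and f(v) = 1/73
Step 2: phi(v) = v - (1 - v/73)/(1/73) = v - (73 - v) = 2v - 73
Step 3: Set phi(r*) = 0: 2r* - 73 = 0
Step 4: r* = 73/2 (the number of bidders n = 9 does not enter)

73/2


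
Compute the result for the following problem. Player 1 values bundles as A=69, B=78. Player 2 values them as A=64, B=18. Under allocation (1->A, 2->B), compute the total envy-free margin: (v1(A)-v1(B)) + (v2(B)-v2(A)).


Step 1: Player 1's margin = v1(A) - v1(B) = 69 - 78 = -9
Step 2: Player 2's margin = v2(B) - v2(A) = 18 - 64 = -46
Step 3: Total margin = -9 + -46 = -55

-55


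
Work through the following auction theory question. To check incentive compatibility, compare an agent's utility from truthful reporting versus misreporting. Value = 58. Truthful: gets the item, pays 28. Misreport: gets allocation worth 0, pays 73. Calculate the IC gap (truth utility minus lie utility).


Step 1: U(truth) = value - payment = 58 - 28 = 30
Step 2: U(lie) = allocation - payment = 0 - 73 = -73
Step 3: IC gap = 30 - (-73) = 103

103


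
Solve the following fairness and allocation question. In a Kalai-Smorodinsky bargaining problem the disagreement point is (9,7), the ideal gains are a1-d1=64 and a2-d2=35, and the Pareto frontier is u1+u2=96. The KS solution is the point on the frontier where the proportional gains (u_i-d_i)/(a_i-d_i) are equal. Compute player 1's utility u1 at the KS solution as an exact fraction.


Step 1: At the KS point, (u1-d1)/r1 = (u2-d2)/r2 = t and u1+u2 = 96
Step 2: u1 = d1 + r1*t and u2 = d2 + r2*t, so (d1 + r1*t) + (d2 + r2*t) = 96
Step 3: t = (96 - 9 - 7)/(64 + 35) = 80/99
Step 4: u1 = d1 + r1*t = 9 + 64 * 80/99 = 6011/99
Step 5: (Check: u2 = d2 + r2*t = 3493/99; u1+u2 = 6011/99 + 3493/99 = 96, on the frontier.)

6011/99


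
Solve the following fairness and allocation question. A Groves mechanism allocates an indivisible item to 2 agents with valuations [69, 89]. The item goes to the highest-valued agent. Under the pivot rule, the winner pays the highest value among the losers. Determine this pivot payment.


Step 1: The efficient winner is agent 1 with value 89
Step 2: Other agents' values: [69]
Step 3: Pivot payment = max(others) = 69
Step 4: The winner pays 69

69


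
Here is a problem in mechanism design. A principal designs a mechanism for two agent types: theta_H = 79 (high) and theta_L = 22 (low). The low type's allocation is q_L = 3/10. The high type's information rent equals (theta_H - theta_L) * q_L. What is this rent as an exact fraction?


Step 1: theta_H - theta_L = 79 - 22 = 57
Step 2: Information rent = (theta_H - theta_L) * q_L
Step 3: = 57 * 3/10
Step 4: = 171/10

171/10


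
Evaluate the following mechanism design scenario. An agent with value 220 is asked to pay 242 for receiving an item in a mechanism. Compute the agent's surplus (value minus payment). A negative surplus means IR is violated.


Step 1: Surplus = value - payment = 220 - 242 = -22
Step 2: IR is violated (surplus < 0)

-22


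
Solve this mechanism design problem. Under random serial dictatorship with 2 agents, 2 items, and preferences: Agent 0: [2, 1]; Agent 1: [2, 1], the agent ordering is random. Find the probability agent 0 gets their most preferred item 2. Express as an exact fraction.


Step 1: Agent 0 wants item 2
Step 2: There are 2 possible orderings of agents
Step 3: In 1 orderings, agent 0 gets item 2
Step 4: Probability = 1/2

1/2


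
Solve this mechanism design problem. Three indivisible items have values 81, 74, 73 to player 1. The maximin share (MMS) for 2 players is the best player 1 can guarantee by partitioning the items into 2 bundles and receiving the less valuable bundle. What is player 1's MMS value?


Step 1: Item values = 81, 74, 73
Step 2: Enumerate all 2-bundle partitions and take the smaller bundle:
  Partition 1: {81} vs {74,73} -> bundles 81, 147; min = 81
  Partition 2: {74} vs {81,73} -> bundles 74, 154; min = 74
  Partition 3: {73} vs {81,74} -> bundles 73, 155; min = 73
Step 3: MMS = max(81, 74, 73) = 81

81


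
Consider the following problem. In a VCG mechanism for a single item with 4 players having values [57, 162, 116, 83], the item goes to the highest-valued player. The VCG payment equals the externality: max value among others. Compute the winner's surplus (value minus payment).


Step 1: The winner is the agent with the highest value: agent 1 with value 162
Step 2: Values of other agents: [57, 116, 83]
Step 3: VCG payment = max of others' values = 116
Step 4: Surplus = 162 - 116 = 46

46


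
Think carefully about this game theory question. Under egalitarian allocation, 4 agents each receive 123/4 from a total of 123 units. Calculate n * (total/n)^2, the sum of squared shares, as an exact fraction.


Step 1: Each agent's share = 123/4
Step 2: Square of each share = (123/4)^2 = 15129/16
Step 3: Sum of squares = 4 * 15129/16 = 15129/4

15129/4


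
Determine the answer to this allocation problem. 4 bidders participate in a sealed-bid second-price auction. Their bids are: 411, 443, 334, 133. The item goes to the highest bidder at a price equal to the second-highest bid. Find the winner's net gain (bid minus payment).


Step 1: Sort bids in descending order: 443, 411, 334, 133
Step 2: The winning bid is the highest: 443
Step 3: The payment equals the second-highest bid: 411
Step 4: Surplus = winner's bid - payment = 443 - 411 = 32

32


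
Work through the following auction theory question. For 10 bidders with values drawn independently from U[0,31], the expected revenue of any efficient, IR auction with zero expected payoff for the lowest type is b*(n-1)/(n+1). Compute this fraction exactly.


Step 1: By Revenue Equivalence, expected revenue = b*(n-1)/(n+1)
Step 2: Substituting n = 10, b = 31
Step 3: Revenue = 31*(10-1)/(10+1) = 31*9/11
Step 4: Revenue = 279/11

279/11


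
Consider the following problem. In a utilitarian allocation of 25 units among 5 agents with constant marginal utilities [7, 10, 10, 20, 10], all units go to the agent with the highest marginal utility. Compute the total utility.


Step 1: The marginal utilities are [7, 10, 10, 20, 10]
Step 2: The highest marginal utility is 20
Step 3: All 25 units go to that agent
Step 4: Total utility = 20 * 25 = 500

500


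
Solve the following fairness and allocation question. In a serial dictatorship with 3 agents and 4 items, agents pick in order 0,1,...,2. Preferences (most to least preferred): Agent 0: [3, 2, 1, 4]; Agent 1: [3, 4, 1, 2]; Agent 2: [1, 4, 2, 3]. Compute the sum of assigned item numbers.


Step 1: Agent 0 picks item 3
Step 2: Agent 1 picks item 4
Step 3: Agent 2 picks item 1
Step 4: Sum = 3 + 4 + 1 = 8

8


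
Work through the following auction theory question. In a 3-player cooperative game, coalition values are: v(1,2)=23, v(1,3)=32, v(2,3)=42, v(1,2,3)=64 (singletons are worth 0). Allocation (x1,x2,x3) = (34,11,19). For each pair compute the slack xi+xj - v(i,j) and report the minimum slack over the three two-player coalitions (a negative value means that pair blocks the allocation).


Step 1: Slack for coalition (1,2): x1+x2 - v12 = 45 - 23 = 22
Step 2: Slack for coalition (1,3): x1+x3 - v13 = 53 - 32 = 21
Step 3: Slack for coalition (2,3): x2+x3 - v23 = 30 - 42 = -12
Step 4: Minimum slack = min(22, 21, -12) = -12, attained by (2,3); coalition (2,3) can block (slack < 0), so the allocation is not in the core

-12


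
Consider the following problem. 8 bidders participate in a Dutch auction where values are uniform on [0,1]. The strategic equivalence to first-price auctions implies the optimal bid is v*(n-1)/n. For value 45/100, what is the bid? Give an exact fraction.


Step 1: Dutch auctions are strategically equivalent to first-price auctions
Step 2: The equilibrium bid is b(v) = v*(n-1)/n
Step 3: b = 9/20 * 7/8
Step 4: b = 63/160

63/160


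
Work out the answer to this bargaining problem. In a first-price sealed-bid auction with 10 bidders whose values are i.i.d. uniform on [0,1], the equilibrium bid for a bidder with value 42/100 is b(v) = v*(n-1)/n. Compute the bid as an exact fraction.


Step 1: The symmetric BNE bidding function is b(v) = v * (n-1) / n
Step 2: Substitute v = 21/50 and n = 10
Step 3: b = 21/50 * 9/10
Step 4: b = 189/500

189/500


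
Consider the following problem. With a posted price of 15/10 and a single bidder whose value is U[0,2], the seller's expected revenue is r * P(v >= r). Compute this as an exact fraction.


Step 1: Posted price r = 3/2, value support [0,2]
Step 2: P(v >= r) = (2 - 3/2)/2 = 1/4
Step 3: Expected revenue = r * P(v >= r) = 3/2 * 1/4
Step 4: Revenue = 3/8

3/8


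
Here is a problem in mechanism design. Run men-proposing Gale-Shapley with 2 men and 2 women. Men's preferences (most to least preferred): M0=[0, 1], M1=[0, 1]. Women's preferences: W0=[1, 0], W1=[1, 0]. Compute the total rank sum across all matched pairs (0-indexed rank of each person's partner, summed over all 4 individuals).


Step 1: Run Gale-Shapley (men propose, women hold best offer):
  M0 proposes to W0; she accepts
  M1 proposes to W0; she switches from M0
  M0 proposes to W1; she accepts
Step 2: Final matching: W0-M1, W1-M0
Step 3: 0-indexed ranks (man's rank of his match, then woman's): 0 + 0 + 1 + 1
Step 4: Total rank sum = 2

2


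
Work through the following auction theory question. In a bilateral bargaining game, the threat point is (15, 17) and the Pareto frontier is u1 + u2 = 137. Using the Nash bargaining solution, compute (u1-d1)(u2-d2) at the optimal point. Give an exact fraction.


Step 1: The Nash solution splits surplus symmetrically above the disagreement point
Step 2: u1 = (total + d1 - d2)/2 = (137 + 15 - 17)/2 = 135/2
Step 3: u2 = (total - d1 + d2)/2 = (137 - 15 + 17)/2 = 139/2
Step 4: Nash product = (135/2 - 15) * (139/2 - 17)
Step 5: = 105/2 * 105/2 = 11025/4

11025/4


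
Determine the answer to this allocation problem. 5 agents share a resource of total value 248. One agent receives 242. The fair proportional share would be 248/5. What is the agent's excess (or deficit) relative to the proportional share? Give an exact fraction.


Step 1: Proportional share = 248/5
Step 2: Agent's actual allocation = 242
Step 3: Excess = 242 - 248/5 = 962/5

962/5


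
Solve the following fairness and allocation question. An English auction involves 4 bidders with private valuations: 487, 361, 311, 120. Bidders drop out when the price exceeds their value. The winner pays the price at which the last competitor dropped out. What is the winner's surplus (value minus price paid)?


Step 1: Identify the highest value: 487
Step 2: Identify the second-highest value: 361
Step 3: The final price = second-highest value = 361
Step 4: Surplus = 487 - 361 = 126

126


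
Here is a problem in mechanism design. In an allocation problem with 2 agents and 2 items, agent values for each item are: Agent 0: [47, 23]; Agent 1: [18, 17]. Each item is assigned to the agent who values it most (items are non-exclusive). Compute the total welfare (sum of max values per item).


Step 1: For each item, find the maximum value among all agents.
Step 2: Item 0 -> Agent 0 (value 47)
Step 3: Item 1 -> Agent 0 (value 23)
Step 4: Total welfare = 47 + 23 = 70

70


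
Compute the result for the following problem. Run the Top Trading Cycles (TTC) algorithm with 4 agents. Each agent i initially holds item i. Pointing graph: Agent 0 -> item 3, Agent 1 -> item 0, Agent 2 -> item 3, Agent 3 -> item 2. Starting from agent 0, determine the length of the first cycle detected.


Step 1: Trace the pointer graph from agent 0: 0 -> 3 -> 2 -> 3
Step 2: A cycle is detected when we revisit agent 3
Step 3: The cycle is: 3 -> 2 -> 3
Step 4: Cycle length = 2

2


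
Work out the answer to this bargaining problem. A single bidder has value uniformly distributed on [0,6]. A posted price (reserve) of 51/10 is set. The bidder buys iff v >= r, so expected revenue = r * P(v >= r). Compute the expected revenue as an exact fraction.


Step 1: Posted price r = 51/10, value support [0,6]
Step 2: P(v >= r) = (6 - 51/10)/6 = 3/20
Step 3: Expected revenue = r * P(v >= r) = 51/10 * 3/20
Step 4: Revenue = 153/200

153/200


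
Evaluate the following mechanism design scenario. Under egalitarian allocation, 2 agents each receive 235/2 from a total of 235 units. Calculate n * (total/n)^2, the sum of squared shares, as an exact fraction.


Step 1: Each agent's share = 235/2
Step 2: Square of each share = (235/2)^2 = 55225/4
Step 3: Sum of squares = 2 * 55225/4 = 55225/2

55225/2


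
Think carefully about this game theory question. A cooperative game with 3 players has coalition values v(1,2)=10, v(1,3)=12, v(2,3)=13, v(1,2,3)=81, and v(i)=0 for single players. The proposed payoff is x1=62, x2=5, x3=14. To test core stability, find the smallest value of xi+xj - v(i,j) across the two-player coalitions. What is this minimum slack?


Step 1: Slack for coalition (1,2): x1+x2 - v12 = 67 - 10 = 57
Step 2: Slack for coalition (1,3): x1+x3 - v13 = 76 - 12 = 64
Step 3: Slack for coalition (2,3): x2+x3 - v23 = 19 - 13 = 6
Step 4: Minimum slack = min(57, 64, 6) = 6, attained by (2,3); no pair can gain by deviating, so the allocation is in the core

6


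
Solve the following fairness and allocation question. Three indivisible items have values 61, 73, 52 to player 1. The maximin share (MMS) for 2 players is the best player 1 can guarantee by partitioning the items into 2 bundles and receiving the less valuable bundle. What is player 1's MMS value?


Step 1: Item values = 61, 73, 52
Step 2: Enumerate all 2-bundle partitions and take the smaller bundle:
  Partition 1: {61} vs {73,52} -> bundles 61, 125; min = 61
  Partition 2: {73} vs {61,52} -> bundles 73, 113; min = 73
  Partition 3: {52} vs {61,73} -> bundles 52, 134; min = 52
Step 3: MMS = max(61, 73, 52) = 73

73


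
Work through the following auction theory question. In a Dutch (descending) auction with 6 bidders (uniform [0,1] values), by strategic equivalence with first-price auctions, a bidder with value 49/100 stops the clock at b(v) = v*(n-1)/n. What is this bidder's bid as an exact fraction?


Step 1: Dutch auctions are strategically equivalent to first-price auctions
Step 2: The equilibrium bid is b(v) = v*(n-1)/n
Step 3: b = 49/100 * 5/6
Step 4: b = 49/120

49/120


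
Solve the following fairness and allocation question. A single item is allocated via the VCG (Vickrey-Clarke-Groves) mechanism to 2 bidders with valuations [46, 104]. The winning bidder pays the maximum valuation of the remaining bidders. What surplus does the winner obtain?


Step 1: The winner is the agent with the highest value: agent 1 with value 104
Step 2: Values of other agents: [46]
Step 3: VCG payment = max of others' values = 46
Step 4: Surplus = 104 - 46 = 58

58
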